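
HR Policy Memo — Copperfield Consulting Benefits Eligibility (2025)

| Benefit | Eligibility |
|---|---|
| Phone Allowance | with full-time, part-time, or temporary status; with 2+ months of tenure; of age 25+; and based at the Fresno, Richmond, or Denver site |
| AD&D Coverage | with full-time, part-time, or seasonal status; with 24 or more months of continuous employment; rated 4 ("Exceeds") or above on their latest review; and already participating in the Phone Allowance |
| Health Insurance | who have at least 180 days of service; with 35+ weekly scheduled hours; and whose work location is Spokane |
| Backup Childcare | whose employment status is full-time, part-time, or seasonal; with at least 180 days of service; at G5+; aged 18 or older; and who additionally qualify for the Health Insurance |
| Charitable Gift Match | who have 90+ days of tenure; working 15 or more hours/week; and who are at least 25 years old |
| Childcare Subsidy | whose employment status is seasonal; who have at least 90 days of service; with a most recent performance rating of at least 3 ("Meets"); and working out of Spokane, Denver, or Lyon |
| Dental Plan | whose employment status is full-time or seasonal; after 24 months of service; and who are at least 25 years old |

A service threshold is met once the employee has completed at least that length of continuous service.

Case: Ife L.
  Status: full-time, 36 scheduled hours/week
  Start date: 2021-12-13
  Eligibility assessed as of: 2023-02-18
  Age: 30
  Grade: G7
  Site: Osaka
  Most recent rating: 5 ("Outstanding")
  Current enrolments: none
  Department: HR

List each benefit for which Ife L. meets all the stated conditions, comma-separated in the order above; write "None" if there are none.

Service from 2021-12-13 to 2023-02-18: 432 days.
Phone Allowance — status full-time ✓; service 432 days ≥ 2 months (≈60 days) ✓; age 30 ≥ 25 ✓; site Osaka ✗ (not Fresno, Richmond, or Denver) → not eligible.
AD&D Coverage — status full-time ✓; service 432 days < 24 months (≈720 days) ✗ → not eligible.
Health Insurance — service 432 days ≥ 180 days ✓; 36 hrs/wk ≥ 35 ✓; site Osaka ✗ (not Spokane) → not eligible.
Backup Childcare — status full-time ✓; service 432 days ≥ 180 days ✓; grade G7 ≥ G5 ✓; age 30 ≥ 18 ✓; not eligible for Health Insurance ✗ → not eligible.
Charitable Gift Match — service 432 days ≥ 90 days ✓; 36 hrs/wk ≥ 15 ✓; age 30 ≥ 25 ✓ → eligible.
Childcare Subsidy — status full-time ✗ (requires seasonal) → not eligible.
Dental Plan — status full-time ✓; service 432 days < 24 months (≈720 days) ✗ → not eligible.

Charitable Gift Match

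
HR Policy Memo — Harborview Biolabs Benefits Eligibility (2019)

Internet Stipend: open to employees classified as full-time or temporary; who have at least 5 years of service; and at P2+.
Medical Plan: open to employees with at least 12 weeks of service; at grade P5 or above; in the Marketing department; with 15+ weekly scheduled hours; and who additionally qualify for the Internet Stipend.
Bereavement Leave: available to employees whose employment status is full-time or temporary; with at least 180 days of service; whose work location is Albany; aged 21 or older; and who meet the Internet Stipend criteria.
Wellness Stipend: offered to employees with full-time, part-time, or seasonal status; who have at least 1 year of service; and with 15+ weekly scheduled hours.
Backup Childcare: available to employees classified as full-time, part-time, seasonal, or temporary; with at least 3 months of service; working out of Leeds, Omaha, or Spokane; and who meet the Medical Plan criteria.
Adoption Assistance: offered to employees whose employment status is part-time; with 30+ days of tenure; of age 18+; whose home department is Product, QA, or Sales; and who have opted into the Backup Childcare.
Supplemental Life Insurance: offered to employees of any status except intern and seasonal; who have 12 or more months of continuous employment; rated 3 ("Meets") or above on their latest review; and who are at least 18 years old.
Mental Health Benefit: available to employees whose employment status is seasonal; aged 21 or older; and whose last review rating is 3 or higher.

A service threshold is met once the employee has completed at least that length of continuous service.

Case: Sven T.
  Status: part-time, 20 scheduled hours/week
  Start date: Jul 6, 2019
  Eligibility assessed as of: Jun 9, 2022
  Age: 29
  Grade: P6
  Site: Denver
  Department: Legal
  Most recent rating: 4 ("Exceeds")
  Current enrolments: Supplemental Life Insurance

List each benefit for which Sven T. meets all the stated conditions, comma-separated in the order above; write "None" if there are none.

Service from Jul 6, 2019 to Jun 9, 2022: 1069 days.
Internet Stipend — status part-time ✗ (requires full-time or temporary) → not eligible.
Medical Plan — service 1069 days ≥ 12 weeks (≈84 days) ✓; grade P6 ≥ P5 ✓; dept Legal ✗ → not eligible.
Bereavement Leave — status part-time ✗ (requires full-time or temporary) → not eligible.
Wellness Stipend — status part-time ✓; service 1069 days ≥ 1 year (≈365 days) ✓; 20 hrs/wk ≥ 15 ✓ → eligible.
Backup Childcare — status part-time ✓; service 1069 days ≥ 3 months (≈90 days) ✓; site Denver ✗ (not Leeds, Omaha, or Spokane) → not eligible.
Adoption Assistance — status part-time ✓; service 1069 days ≥ 30 days ✓; age 29 ≥ 18 ✓; dept Legal ✗ → not eligible.
Supplemental Life Insurance — status part-time ✓ (not excluded); service 1069 days ≥ 12 months (≈360 days) ✓; rating 4 ≥ 3 ✓; age 29 ≥ 18 ✓ → eligible.
Mental Health Benefit — status part-time ✗ (requires seasonal) → not eligible.

Wellness Stipend, Supplemental Life Insurance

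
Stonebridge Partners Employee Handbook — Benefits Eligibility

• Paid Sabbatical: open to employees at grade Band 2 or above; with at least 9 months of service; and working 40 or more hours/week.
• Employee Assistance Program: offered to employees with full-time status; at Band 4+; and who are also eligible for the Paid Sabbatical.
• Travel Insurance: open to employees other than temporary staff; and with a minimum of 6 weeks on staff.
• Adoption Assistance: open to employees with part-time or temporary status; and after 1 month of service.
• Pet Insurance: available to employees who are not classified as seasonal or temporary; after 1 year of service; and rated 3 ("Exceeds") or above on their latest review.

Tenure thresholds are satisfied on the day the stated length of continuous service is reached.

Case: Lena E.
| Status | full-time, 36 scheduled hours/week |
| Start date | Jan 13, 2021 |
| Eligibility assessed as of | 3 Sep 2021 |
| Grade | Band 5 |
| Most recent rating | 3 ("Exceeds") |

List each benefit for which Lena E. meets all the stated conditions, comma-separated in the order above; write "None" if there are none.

Travel Insurance

Service from Jan 13, 2021 to 3 Sep 2021: 233 days.
Paid Sabbatical — grade Band 5 ≥ Band 2 ✓; service 233 days < 9 months (≈270 days) ✗ → not eligible.
Employee Assistance Program — status full-time ✓; grade Band 5 ≥ Band 4 ✓; not eligible for Paid Sabbatical ✗ → not eligible.
Travel Insurance — status full-time ✓ (not excluded); service 233 days ≥ 6 weeks (≈42 days) ✓ → eligible.
Adoption Assistance — status full-time ✗ (requires part-time or temporary) → not eligible.
Pet Insurance — status full-time ✓ (not excluded); service 233 days < 1 year (≈365 days) ✗ → not eligible.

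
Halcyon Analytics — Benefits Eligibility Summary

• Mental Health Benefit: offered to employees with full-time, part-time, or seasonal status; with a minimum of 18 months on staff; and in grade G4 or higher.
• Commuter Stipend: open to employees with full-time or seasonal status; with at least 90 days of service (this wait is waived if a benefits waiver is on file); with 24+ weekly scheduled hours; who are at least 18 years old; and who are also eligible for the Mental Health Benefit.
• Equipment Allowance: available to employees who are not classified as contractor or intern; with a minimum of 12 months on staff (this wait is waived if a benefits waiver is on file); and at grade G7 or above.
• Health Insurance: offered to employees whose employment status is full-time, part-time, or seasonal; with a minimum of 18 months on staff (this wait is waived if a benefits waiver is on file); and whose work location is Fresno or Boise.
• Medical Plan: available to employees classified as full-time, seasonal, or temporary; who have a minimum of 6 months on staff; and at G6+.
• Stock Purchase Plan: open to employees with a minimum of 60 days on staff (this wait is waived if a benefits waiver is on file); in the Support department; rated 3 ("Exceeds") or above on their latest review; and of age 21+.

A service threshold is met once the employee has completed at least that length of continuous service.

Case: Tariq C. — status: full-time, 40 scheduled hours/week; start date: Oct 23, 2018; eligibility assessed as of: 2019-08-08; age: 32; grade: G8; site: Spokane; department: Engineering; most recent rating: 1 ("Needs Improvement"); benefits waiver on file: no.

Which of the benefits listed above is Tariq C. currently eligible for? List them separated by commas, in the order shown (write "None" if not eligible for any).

Service from Oct 23, 2018 to 2019-08-08: 289 days.
Mental Health Benefit — status full-time ✓; service 289 days < 18 months (≈540 days) ✗ → not eligible.
Commuter Stipend — status full-time ✓; no waiver, service 289 days ≥ 90 days ✓; 40 hrs/wk ≥ 24 ✓; age 32 ≥ 18 ✓; not eligible for Mental Health Benefit ✗ → not eligible.
Equipment Allowance — status full-time ✓ (not excluded); no waiver, service 289 days < 12 months (≈360 days) ✗ → not eligible.
Health Insurance — status full-time ✓; no waiver, service 289 days < 18 months (≈540 days) ✗ → not eligible.
Medical Plan — status full-time ✓; service 289 days ≥ 6 months (≈180 days) ✓; grade G8 ≥ G6 ✓ → eligible.
Stock Purchase Plan — no waiver, service 289 days ≥ 60 days ✓; dept Engineering ✗ → not eligible.

Medical Plan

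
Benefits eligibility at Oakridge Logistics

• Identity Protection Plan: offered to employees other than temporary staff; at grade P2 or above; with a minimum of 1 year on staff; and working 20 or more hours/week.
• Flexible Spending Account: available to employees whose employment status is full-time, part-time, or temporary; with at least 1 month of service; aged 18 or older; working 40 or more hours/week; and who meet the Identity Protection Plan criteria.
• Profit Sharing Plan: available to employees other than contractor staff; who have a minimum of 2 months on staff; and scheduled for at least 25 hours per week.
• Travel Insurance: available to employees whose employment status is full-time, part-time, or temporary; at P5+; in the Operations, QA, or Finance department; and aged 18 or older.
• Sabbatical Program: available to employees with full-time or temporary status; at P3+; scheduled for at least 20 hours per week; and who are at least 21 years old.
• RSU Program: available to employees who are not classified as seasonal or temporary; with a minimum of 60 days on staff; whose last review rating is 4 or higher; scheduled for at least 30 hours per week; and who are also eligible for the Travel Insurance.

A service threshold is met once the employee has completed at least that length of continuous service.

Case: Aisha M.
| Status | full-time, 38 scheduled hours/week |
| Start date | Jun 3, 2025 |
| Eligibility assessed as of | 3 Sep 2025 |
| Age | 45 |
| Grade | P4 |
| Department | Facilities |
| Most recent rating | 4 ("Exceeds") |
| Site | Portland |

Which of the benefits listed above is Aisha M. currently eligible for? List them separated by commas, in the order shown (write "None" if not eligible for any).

Service from Jun 3, 2025 to 3 Sep 2025: 92 days.
Identity Protection Plan — status full-time ✓ (not excluded); grade P4 ≥ P2 ✓; service 92 days < 1 year (≈365 days) ✗ → not eligible.
Flexible Spending Account — status full-time ✓; service 92 days ≥ 1 month (≈30 days) ✓; age 45 ≥ 18 ✓; 38 hrs/wk < 40 ✗ → not eligible.
Profit Sharing Plan — status full-time ✓ (not excluded); service 92 days ≥ 2 months (≈60 days) ✓; 38 hrs/wk ≥ 25 ✓ → eligible.
Travel Insurance — status full-time ✓; grade P4 < P5 ✗ → not eligible.
Sabbatical Program — status full-time ✓; grade P4 ≥ P3 ✓; 38 hrs/wk ≥ 20 ✓; age 45 ≥ 21 ✓ → eligible.
RSU Program — status full-time ✓ (not excluded); service 92 days ≥ 60 days ✓; rating 4 ≥ 4 ✓; 38 hrs/wk ≥ 30 ✓; not eligible for Travel Insurance ✗ → not eligible.

Profit Sharing Plan, Sabbatical Program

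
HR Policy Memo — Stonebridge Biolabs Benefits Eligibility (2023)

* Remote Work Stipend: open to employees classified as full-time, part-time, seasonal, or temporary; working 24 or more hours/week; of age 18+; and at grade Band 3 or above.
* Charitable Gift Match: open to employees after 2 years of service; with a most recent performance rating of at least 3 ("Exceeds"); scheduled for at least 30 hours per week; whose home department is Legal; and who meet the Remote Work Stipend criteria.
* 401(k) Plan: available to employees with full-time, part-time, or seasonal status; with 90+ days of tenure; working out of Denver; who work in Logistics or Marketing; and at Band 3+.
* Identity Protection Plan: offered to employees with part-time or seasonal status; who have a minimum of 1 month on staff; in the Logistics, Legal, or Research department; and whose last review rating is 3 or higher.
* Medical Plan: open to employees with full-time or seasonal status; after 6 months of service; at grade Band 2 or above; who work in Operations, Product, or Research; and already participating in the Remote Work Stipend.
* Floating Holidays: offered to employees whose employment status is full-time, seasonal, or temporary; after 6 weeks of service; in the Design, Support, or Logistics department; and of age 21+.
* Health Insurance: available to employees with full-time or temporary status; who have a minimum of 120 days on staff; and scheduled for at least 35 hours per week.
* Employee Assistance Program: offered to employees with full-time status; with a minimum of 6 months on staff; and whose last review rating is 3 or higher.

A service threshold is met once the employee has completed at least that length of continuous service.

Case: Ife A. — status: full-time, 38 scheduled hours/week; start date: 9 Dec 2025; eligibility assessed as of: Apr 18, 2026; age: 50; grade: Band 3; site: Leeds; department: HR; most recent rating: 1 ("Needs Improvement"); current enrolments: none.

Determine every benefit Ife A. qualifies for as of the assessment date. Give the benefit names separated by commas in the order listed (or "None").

Remote Work Stipend, Health Insurance

Service from 9 Dec 2025 to Apr 18, 2026: 130 days.
Remote Work Stipend — status full-time ✓; 38 hrs/wk ≥ 24 ✓; age 50 ≥ 18 ✓; grade Band 3 ≥ Band 3 ✓ → eligible.
Charitable Gift Match — service 130 days < 2 years (≈730 days) ✗ → not eligible.
401(k) Plan — status full-time ✓; service 130 days ≥ 90 days ✓; site Leeds ✗ (not Denver) → not eligible.
Identity Protection Plan — status full-time ✗ (requires part-time or seasonal) → not eligible.
Medical Plan — status full-time ✓; service 130 days < 6 months (≈180 days) ✗ → not eligible.
Floating Holidays — status full-time ✓; service 130 days ≥ 6 weeks (≈42 days) ✓; dept HR ✗ → not eligible.
Health Insurance — status full-time ✓; service 130 days ≥ 120 days ✓; 38 hrs/wk ≥ 35 ✓ → eligible.
Employee Assistance Program — status full-time ✓; service 130 days < 6 months (≈180 days) ✗ → not eligible.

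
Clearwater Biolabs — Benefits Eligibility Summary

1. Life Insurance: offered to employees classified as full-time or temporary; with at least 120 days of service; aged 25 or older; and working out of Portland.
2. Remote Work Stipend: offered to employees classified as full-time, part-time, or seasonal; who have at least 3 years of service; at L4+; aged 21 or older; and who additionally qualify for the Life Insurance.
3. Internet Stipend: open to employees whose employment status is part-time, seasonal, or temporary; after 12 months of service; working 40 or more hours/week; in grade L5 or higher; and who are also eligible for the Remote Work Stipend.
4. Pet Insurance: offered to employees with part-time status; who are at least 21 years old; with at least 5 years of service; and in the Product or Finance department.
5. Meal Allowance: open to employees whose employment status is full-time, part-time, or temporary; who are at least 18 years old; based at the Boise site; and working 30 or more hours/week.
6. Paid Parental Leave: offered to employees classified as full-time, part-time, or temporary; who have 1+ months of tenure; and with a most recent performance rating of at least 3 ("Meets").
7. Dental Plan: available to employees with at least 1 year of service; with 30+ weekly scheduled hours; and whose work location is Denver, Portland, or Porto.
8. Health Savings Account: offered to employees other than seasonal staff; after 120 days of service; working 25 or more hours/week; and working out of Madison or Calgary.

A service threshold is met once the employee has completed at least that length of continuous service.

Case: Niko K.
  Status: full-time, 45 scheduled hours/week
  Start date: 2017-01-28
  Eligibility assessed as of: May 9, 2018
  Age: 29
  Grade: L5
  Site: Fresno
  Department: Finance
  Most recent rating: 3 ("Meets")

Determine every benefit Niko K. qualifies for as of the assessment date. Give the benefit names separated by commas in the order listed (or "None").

Service from 2017-01-28 to May 9, 2018: 466 days.
Life Insurance — status full-time ✓; service 466 days ≥ 120 days ✓; age 29 ≥ 25 ✓; site Fresno ✗ (not Portland) → not eligible.
Remote Work Stipend — status full-time ✓; service 466 days < 3 years (≈1095 days) ✗ → not eligible.
Internet Stipend — status full-time ✗ (requires part-time, seasonal, or temporary) → not eligible.
Pet Insurance — status full-time ✗ (requires part-time) → not eligible.
Meal Allowance — status full-time ✓; age 29 ≥ 18 ✓; site Fresno ✗ (not Boise) → not eligible.
Paid Parental Leave — status full-time ✓; service 466 days ≥ 1 month (≈30 days) ✓; rating 3 ≥ 3 ✓ → eligible.
Dental Plan — service 466 days ≥ 1 year (≈365 days) ✓; 45 hrs/wk ≥ 30 ✓; site Fresno ✗ (not Denver, Portland, or Porto) → not eligible.
Health Savings Account — status full-time ✓ (not excluded); service 466 days ≥ 120 days ✓; 45 hrs/wk ≥ 25 ✓; site Fresno ✗ (not Madison or Calgary) → not eligible.

Paid Parental Leave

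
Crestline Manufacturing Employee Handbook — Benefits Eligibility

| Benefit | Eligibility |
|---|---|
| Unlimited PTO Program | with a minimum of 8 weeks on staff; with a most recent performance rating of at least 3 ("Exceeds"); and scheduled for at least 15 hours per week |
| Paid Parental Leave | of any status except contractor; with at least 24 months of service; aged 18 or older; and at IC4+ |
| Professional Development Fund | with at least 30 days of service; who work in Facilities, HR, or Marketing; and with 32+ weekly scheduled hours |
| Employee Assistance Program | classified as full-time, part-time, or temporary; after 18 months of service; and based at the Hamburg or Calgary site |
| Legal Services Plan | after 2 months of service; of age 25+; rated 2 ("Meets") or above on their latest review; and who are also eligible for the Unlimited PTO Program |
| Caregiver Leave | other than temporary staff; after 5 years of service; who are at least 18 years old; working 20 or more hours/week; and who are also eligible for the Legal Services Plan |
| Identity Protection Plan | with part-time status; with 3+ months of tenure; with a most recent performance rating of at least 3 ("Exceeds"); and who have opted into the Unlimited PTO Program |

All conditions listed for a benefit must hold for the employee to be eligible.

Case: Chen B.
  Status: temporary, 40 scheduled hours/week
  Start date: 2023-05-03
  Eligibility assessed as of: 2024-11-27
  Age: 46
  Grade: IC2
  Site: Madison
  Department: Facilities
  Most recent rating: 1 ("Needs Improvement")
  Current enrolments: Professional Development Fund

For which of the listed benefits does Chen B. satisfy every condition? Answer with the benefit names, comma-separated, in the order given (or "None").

Professional Development Fund

Service from 2023-05-03 to 2024-11-27: 574 days.
Unlimited PTO Program — service 574 days ≥ 8 weeks (≈56 days) ✓; rating 1 < 3 ✗ → not eligible.
Paid Parental Leave — status temporary ✓ (not excluded); service 574 days < 24 months (≈720 days) ✗ → not eligible.
Professional Development Fund — service 574 days ≥ 30 days ✓; dept Facilities ✓; 40 hrs/wk ≥ 32 ✓ → eligible.
Employee Assistance Program — status temporary ✓; service 574 days ≥ 18 months (≈540 days) ✓; site Madison ✗ (not Hamburg or Calgary) → not eligible.
Legal Services Plan — service 574 days ≥ 2 months (≈60 days) ✓; age 46 ≥ 25 ✓; rating 1 < 2 ✗ → not eligible.
Caregiver Leave — status temporary ✗ (excluded) → not eligible.
Identity Protection Plan — status temporary ✗ (requires part-time) → not eligible.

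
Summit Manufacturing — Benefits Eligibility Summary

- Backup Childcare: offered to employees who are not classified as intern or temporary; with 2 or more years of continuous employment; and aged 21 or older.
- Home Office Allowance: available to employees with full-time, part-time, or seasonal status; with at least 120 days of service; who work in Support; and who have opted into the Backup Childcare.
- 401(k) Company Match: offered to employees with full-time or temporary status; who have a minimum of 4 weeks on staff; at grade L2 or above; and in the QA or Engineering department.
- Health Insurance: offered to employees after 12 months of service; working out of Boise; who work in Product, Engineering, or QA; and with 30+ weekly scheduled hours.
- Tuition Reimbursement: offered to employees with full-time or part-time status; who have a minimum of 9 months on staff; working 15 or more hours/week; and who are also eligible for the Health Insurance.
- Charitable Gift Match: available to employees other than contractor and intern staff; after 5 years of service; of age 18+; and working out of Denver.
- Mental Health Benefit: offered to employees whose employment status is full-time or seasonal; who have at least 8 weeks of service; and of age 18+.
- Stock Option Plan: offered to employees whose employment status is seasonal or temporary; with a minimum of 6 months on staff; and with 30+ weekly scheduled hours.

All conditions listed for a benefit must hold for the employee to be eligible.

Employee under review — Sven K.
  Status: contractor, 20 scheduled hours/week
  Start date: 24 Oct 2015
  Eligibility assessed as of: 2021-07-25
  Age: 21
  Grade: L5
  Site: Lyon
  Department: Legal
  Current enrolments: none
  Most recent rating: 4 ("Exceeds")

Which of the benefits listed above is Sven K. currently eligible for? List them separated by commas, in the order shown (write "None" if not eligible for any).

Service from 24 Oct 2015 to 2021-07-25: 2101 days.
Backup Childcare — status contractor ✓ (not excluded); service 2101 days ≥ 2 years (≈730 days) ✓; age 21 ≥ 21 ✓ → eligible.
Home Office Allowance — status contractor ✗ (requires full-time, part-time, or seasonal) → not eligible.
401(k) Company Match — status contractor ✗ (requires full-time or temporary) → not eligible.
Health Insurance — service 2101 days ≥ 12 months (≈360 days) ✓; site Lyon ✗ (not Boise) → not eligible.
Tuition Reimbursement — status contractor ✗ (requires full-time or part-time) → not eligible.
Charitable Gift Match — status contractor ✗ (excluded) → not eligible.
Mental Health Benefit — status contractor ✗ (requires full-time or seasonal) → not eligible.
Stock Option Plan — status contractor ✗ (requires seasonal or temporary) → not eligible.

Backup Childcare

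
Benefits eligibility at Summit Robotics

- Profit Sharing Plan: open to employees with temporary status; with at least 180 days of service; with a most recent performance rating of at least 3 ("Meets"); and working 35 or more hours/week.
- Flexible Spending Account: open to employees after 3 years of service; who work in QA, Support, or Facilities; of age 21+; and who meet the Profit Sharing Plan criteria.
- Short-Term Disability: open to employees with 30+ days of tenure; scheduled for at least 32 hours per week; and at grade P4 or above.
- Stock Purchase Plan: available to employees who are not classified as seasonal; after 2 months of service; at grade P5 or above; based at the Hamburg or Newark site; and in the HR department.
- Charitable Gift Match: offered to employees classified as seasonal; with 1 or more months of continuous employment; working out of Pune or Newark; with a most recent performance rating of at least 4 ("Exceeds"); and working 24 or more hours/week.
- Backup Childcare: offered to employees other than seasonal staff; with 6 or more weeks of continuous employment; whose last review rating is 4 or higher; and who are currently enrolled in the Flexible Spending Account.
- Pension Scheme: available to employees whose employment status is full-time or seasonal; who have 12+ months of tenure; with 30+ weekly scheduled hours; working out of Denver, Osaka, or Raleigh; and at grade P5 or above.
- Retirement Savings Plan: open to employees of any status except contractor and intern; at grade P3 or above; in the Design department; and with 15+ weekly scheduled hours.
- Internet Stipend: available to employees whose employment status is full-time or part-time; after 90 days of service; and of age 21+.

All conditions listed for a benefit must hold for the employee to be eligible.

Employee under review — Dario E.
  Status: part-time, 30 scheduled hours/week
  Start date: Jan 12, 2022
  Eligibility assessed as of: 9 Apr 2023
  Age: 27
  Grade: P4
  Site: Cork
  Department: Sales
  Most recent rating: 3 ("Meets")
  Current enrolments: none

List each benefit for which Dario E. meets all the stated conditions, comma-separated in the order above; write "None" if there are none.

Internet Stipend

Service from Jan 12, 2022 to 9 Apr 2023: 452 days.
Profit Sharing Plan — status part-time ✗ (requires temporary) → not eligible.
Flexible Spending Account — service 452 days < 3 years (≈1095 days) ✗ → not eligible.
Short-Term Disability — service 452 days ≥ 30 days ✓; 30 hrs/wk < 32 ✗ → not eligible.
Stock Purchase Plan — status part-time ✓ (not excluded); service 452 days ≥ 2 months (≈60 days) ✓; grade P4 < P5 ✗ → not eligible.
Charitable Gift Match — status part-time ✗ (requires seasonal) → not eligible.
Backup Childcare — status part-time ✓ (not excluded); service 452 days ≥ 6 weeks (≈42 days) ✓; rating 3 < 4 ✗ → not eligible.
Pension Scheme — status part-time ✗ (requires full-time or seasonal) → not eligible.
Retirement Savings Plan — status part-time ✓ (not excluded); grade P4 ≥ P3 ✓; dept Sales ✗ → not eligible.
Internet Stipend — status part-time ✓; service 452 days ≥ 90 days ✓; age 27 ≥ 21 ✓ → eligible.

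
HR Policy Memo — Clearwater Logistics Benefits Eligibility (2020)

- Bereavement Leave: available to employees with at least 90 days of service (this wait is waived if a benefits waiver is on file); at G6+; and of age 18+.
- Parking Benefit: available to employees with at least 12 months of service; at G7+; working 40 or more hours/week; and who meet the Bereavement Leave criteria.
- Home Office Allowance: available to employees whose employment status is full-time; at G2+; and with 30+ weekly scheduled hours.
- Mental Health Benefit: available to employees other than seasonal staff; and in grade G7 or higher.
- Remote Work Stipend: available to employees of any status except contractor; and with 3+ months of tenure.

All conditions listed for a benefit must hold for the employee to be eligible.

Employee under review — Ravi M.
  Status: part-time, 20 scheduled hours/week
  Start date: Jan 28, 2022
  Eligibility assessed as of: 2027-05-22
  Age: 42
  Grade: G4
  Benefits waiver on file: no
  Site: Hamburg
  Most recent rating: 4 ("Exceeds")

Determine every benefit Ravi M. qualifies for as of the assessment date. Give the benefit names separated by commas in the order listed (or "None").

Service from Jan 28, 2022 to 2027-05-22: 1940 days.
Bereavement Leave — no waiver, service 1940 days ≥ 90 days ✓; grade G4 < G6 ✗ → not eligible.
Parking Benefit — service 1940 days ≥ 12 months (≈360 days) ✓; grade G4 < G7 ✗ → not eligible.
Home Office Allowance — status part-time ✗ (requires full-time) → not eligible.
Mental Health Benefit — status part-time ✓ (not excluded); grade G4 < G7 ✗ → not eligible.
Remote Work Stipend — status part-time ✓ (not excluded); service 1940 days ≥ 3 months (≈90 days) ✓ → eligible.

Remote Work Stipend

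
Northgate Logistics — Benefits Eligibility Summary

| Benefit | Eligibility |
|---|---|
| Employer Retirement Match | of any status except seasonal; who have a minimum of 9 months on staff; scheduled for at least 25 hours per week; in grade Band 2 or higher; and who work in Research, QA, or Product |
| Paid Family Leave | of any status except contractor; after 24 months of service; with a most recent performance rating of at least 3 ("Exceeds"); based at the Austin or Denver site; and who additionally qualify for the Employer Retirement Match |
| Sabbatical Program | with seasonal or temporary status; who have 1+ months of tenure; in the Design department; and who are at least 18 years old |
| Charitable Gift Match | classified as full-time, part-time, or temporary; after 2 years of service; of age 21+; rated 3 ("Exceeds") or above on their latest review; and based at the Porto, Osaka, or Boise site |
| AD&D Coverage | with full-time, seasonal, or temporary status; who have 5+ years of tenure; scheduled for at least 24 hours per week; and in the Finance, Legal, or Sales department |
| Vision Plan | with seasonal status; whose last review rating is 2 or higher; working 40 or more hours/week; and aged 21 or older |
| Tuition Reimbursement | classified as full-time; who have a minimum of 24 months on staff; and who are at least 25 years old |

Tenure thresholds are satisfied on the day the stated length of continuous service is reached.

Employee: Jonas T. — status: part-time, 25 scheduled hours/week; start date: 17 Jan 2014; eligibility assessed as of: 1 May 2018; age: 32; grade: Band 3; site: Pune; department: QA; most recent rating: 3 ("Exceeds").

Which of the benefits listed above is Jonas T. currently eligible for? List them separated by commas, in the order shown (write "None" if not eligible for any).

Employer Retirement Match

Service from 17 Jan 2014 to 1 May 2018: 1565 days.
Employer Retirement Match — status part-time ✓ (not excluded); service 1565 days ≥ 9 months (≈270 days) ✓; 25 hrs/wk ≥ 25 ✓; grade Band 3 ≥ Band 2 ✓; dept QA ✓ → eligible.
Paid Family Leave — status part-time ✓ (not excluded); service 1565 days ≥ 24 months (≈720 days) ✓; rating 3 ≥ 3 ✓; site Pune ✗ (not Austin or Denver) → not eligible.
Sabbatical Program — status part-time ✗ (requires seasonal or temporary) → not eligible.
Charitable Gift Match — status part-time ✓; service 1565 days ≥ 2 years (≈730 days) ✓; age 32 ≥ 21 ✓; rating 3 ≥ 3 ✓; site Pune ✗ (not Porto, Osaka, or Boise) → not eligible.
AD&D Coverage — status part-time ✗ (requires full-time, seasonal, or temporary) → not eligible.
Vision Plan — status part-time ✗ (requires seasonal) → not eligible.
Tuition Reimbursement — status part-time ✗ (requires full-time) → not eligible.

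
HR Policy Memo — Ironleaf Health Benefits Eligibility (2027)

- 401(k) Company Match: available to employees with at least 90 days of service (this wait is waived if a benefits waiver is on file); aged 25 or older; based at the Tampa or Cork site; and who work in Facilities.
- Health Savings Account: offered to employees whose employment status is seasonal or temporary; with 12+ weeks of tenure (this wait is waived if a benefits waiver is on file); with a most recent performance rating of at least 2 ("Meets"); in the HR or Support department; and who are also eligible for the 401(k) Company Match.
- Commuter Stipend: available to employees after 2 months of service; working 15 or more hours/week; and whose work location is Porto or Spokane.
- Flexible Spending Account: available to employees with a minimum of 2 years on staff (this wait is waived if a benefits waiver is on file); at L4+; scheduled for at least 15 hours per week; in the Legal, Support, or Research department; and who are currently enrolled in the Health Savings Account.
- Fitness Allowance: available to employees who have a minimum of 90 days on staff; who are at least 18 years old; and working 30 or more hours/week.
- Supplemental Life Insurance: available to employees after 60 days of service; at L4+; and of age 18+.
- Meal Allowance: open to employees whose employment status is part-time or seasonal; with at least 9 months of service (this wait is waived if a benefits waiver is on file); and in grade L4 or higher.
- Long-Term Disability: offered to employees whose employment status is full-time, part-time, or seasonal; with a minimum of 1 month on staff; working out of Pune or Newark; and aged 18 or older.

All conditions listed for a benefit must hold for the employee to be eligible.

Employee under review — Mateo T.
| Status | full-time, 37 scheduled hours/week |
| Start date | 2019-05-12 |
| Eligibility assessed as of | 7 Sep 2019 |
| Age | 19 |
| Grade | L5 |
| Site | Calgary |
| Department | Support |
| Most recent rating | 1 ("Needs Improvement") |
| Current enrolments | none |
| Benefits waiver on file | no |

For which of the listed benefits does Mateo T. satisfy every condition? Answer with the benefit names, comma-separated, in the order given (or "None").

Service from 2019-05-12 to 7 Sep 2019: 118 days.
401(k) Company Match — no waiver, service 118 days ≥ 90 days ✓; age 19 < 25 ✗ → not eligible.
Health Savings Account — status full-time ✗ (requires seasonal or temporary) → not eligible.
Commuter Stipend — service 118 days ≥ 2 months (≈60 days) ✓; 37 hrs/wk ≥ 15 ✓; site Calgary ✗ (not Porto or Spokane) → not eligible.
Flexible Spending Account — no waiver, service 118 days < 2 years (≈730 days) ✗ → not eligible.
Fitness Allowance — service 118 days ≥ 90 days ✓; age 19 ≥ 18 ✓; 37 hrs/wk ≥ 30 ✓ → eligible.
Supplemental Life Insurance — service 118 days ≥ 60 days ✓; grade L5 ≥ L4 ✓; age 19 ≥ 18 ✓ → eligible.
Meal Allowance — status full-time ✗ (requires part-time or seasonal) → not eligible.
Long-Term Disability — status full-time ✓; service 118 days ≥ 1 month (≈30 days) ✓; site Calgary ✗ (not Pune or Newark) → not eligible.

Fitness Allowance, Supplemental Life Insurance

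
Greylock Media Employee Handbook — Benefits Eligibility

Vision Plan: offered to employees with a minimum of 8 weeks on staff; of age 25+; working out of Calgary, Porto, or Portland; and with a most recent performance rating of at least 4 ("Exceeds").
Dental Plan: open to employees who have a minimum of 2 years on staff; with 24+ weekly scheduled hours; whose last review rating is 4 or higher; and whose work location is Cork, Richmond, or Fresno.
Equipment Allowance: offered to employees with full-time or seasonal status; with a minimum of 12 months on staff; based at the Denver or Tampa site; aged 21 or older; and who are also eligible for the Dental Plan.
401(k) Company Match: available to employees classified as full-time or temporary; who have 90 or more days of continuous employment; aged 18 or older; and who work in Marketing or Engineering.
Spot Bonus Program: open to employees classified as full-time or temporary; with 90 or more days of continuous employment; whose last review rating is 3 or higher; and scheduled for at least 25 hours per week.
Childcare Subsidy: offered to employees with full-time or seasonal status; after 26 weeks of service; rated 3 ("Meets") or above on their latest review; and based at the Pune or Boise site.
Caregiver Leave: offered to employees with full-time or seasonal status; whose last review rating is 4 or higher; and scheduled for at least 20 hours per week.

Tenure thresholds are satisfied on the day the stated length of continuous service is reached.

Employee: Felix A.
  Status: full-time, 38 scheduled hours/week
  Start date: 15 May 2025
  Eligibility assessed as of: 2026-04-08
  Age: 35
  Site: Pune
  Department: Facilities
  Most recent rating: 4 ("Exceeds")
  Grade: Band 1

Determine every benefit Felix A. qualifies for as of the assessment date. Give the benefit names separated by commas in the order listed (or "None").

Spot Bonus Program, Childcare Subsidy, Caregiver Leave

Service from 15 May 2025 to 2026-04-08: 328 days.
Vision Plan — service 328 days ≥ 8 weeks (≈56 days) ✓; age 35 ≥ 25 ✓; site Pune ✗ (not Calgary, Porto, or Portland) → not eligible.
Dental Plan — service 328 days < 2 years (≈730 days) ✗ → not eligible.
Equipment Allowance — status full-time ✓; service 328 days < 12 months (≈360 days) ✗ → not eligible.
401(k) Company Match — status full-time ✓; service 328 days ≥ 90 days ✓; age 35 ≥ 18 ✓; dept Facilities ✗ → not eligible.
Spot Bonus Program — status full-time ✓; service 328 days ≥ 90 days ✓; rating 4 ≥ 3 ✓; 38 hrs/wk ≥ 25 ✓ → eligible.
Childcare Subsidy — status full-time ✓; service 328 days ≥ 26 weeks (≈182 days) ✓; rating 4 ≥ 3 ✓; site Pune ✓ → eligible.
Caregiver Leave — status full-time ✓; rating 4 ≥ 4 ✓; 38 hrs/wk ≥ 20 ✓ → eligible.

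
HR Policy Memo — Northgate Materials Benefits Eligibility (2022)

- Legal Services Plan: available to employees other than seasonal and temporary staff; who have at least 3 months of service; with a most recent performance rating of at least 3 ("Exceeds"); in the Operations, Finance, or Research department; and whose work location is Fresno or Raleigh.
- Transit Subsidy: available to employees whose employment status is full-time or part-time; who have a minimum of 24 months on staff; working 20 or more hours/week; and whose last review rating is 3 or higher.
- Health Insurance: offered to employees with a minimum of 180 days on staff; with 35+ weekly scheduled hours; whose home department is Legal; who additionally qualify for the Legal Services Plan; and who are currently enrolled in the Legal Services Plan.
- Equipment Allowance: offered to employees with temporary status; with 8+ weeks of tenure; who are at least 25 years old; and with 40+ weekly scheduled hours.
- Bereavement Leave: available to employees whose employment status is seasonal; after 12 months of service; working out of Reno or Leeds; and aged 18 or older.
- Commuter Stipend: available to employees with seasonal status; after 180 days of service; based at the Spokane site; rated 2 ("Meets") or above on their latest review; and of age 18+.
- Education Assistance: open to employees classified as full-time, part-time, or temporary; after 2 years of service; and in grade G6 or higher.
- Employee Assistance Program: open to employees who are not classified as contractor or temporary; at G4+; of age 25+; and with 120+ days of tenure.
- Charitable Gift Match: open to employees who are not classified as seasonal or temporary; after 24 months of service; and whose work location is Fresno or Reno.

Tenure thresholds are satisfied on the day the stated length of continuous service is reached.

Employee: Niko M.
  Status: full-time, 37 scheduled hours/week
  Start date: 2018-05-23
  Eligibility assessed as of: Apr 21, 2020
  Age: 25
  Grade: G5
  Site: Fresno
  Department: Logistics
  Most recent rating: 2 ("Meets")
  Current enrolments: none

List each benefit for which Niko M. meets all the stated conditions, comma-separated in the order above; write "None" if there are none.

Service from 2018-05-23 to Apr 21, 2020: 699 days.
Legal Services Plan — status full-time ✓ (not excluded); service 699 days ≥ 3 months (≈90 days) ✓; rating 2 < 3 ✗ → not eligible.
Transit Subsidy — status full-time ✓; service 699 days < 24 months (≈720 days) ✗ → not eligible.
Health Insurance — service 699 days ≥ 180 days ✓; 37 hrs/wk ≥ 35 ✓; dept Logistics ✗ → not eligible.
Equipment Allowance — status full-time ✗ (requires temporary) → not eligible.
Bereavement Leave — status full-time ✗ (requires seasonal) → not eligible.
Commuter Stipend — status full-time ✗ (requires seasonal) → not eligible.
Education Assistance — status full-time ✓; service 699 days < 2 years (≈730 days) ✗ → not eligible.
Employee Assistance Program — status full-time ✓ (not excluded); grade G5 ≥ G4 ✓; age 25 ≥ 25 ✓; service 699 days ≥ 120 days ✓ → eligible.
Charitable Gift Match — status full-time ✓ (not excluded); service 699 days < 24 months (≈720 days) ✗ → not eligible.

Employee Assistance Program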